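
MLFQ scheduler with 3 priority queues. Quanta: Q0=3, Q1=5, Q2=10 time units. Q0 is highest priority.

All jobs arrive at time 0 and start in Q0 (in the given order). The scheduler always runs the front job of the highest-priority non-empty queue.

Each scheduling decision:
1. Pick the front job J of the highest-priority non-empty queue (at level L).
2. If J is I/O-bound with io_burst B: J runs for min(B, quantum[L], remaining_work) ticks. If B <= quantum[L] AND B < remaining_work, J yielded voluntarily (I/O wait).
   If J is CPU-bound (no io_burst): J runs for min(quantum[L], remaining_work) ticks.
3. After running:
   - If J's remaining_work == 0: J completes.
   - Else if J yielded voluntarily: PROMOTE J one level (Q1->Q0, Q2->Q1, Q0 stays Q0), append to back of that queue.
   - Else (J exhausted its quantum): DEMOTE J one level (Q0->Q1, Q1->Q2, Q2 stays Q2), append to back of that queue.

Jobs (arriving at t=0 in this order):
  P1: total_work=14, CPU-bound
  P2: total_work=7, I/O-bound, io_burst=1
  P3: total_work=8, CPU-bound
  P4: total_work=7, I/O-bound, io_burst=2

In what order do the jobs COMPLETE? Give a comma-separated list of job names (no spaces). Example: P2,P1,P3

t=0-3: P1@Q0 runs 3, rem=11, quantum used, demote→Q1. Q0=[P2,P3,P4] Q1=[P1] Q2=[]
t=3-4: P2@Q0 runs 1, rem=6, I/O yield, promote→Q0. Q0=[P3,P4,P2] Q1=[P1] Q2=[]
t=4-7: P3@Q0 runs 3, rem=5, quantum used, demote→Q1. Q0=[P4,P2] Q1=[P1,P3] Q2=[]
t=7-9: P4@Q0 runs 2, rem=5, I/O yield, promote→Q0. Q0=[P2,P4] Q1=[P1,P3] Q2=[]
t=9-10: P2@Q0 runs 1, rem=5, I/O yield, promote→Q0. Q0=[P4,P2] Q1=[P1,P3] Q2=[]
t=10-12: P4@Q0 runs 2, rem=3, I/O yield, promote→Q0. Q0=[P2,P4] Q1=[P1,P3] Q2=[]
t=12-13: P2@Q0 runs 1, rem=4, I/O yield, promote→Q0. Q0=[P4,P2] Q1=[P1,P3] Q2=[]
t=13-15: P4@Q0 runs 2, rem=1, I/O yield, promote→Q0. Q0=[P2,P4] Q1=[P1,P3] Q2=[]
t=15-16: P2@Q0 runs 1, rem=3, I/O yield, promote→Q0. Q0=[P4,P2] Q1=[P1,P3] Q2=[]
t=16-17: P4@Q0 runs 1, rem=0, completes. Q0=[P2] Q1=[P1,P3] Q2=[]
t=17-18: P2@Q0 runs 1, rem=2, I/O yield, promote→Q0. Q0=[P2] Q1=[P1,P3] Q2=[]
t=18-19: P2@Q0 runs 1, rem=1, I/O yield, promote→Q0. Q0=[P2] Q1=[P1,P3] Q2=[]
t=19-20: P2@Q0 runs 1, rem=0, completes. Q0=[] Q1=[P1,P3] Q2=[]
t=20-25: P1@Q1 runs 5, rem=6, quantum used, demote→Q2. Q0=[] Q1=[P3] Q2=[P1]
t=25-30: P3@Q1 runs 5, rem=0, completes. Q0=[] Q1=[] Q2=[P1]
t=30-36: P1@Q2 runs 6, rem=0, completes. Q0=[] Q1=[] Q2=[]

Answer: P4,P2,P3,P1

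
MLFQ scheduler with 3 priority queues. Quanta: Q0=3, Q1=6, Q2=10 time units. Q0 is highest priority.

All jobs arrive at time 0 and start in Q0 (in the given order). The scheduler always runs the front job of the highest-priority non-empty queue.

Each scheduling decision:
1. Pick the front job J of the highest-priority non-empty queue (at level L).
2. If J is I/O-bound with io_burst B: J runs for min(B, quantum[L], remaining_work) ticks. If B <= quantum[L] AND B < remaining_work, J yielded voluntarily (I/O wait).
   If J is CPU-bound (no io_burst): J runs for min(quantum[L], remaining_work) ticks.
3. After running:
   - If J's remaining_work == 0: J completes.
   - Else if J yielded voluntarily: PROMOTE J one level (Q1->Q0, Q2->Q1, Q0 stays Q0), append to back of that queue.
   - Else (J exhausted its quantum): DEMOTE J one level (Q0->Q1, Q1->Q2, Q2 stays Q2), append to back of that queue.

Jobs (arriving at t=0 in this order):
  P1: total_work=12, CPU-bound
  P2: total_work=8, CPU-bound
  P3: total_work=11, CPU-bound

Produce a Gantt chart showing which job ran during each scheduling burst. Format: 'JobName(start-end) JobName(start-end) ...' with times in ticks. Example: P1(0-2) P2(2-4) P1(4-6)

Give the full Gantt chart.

t=0-3: P1@Q0 runs 3, rem=9, quantum used, demote→Q1. Q0=[P2,P3] Q1=[P1] Q2=[]
t=3-6: P2@Q0 runs 3, rem=5, quantum used, demote→Q1. Q0=[P3] Q1=[P1,P2] Q2=[]
t=6-9: P3@Q0 runs 3, rem=8, quantum used, demote→Q1. Q0=[] Q1=[P1,P2,P3] Q2=[]
t=9-15: P1@Q1 runs 6, rem=3, quantum used, demote→Q2. Q0=[] Q1=[P2,P3] Q2=[P1]
t=15-20: P2@Q1 runs 5, rem=0, completes. Q0=[] Q1=[P3] Q2=[P1]
t=20-26: P3@Q1 runs 6, rem=2, quantum used, demote→Q2. Q0=[] Q1=[] Q2=[P1,P3]
t=26-29: P1@Q2 runs 3, rem=0, completes. Q0=[] Q1=[] Q2=[P3]
t=29-31: P3@Q2 runs 2, rem=0, completes. Q0=[] Q1=[] Q2=[]

Answer: P1(0-3) P2(3-6) P3(6-9) P1(9-15) P2(15-20) P3(20-26) P1(26-29) P3(29-31)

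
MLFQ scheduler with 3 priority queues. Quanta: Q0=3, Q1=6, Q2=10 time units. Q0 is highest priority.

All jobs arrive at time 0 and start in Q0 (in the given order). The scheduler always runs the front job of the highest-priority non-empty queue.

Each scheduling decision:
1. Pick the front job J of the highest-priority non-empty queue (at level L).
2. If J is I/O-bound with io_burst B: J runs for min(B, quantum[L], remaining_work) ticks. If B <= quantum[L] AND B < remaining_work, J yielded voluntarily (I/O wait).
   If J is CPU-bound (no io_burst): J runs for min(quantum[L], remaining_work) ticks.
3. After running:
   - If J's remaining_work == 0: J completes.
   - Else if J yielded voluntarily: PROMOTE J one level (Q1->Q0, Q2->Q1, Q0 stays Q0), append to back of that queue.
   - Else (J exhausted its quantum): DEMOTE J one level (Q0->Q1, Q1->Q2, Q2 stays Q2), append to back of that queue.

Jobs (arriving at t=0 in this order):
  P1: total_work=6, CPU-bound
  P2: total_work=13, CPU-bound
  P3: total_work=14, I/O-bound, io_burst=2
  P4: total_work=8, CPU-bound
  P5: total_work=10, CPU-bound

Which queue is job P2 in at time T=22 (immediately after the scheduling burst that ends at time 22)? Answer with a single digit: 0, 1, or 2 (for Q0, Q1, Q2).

t=0-3: P1@Q0 runs 3, rem=3, quantum used, demote→Q1. Q0=[P2,P3,P4,P5] Q1=[P1] Q2=[]
t=3-6: P2@Q0 runs 3, rem=10, quantum used, demote→Q1. Q0=[P3,P4,P5] Q1=[P1,P2] Q2=[]
t=6-8: P3@Q0 runs 2, rem=12, I/O yield, promote→Q0. Q0=[P4,P5,P3] Q1=[P1,P2] Q2=[]
t=8-11: P4@Q0 runs 3, rem=5, quantum used, demote→Q1. Q0=[P5,P3] Q1=[P1,P2,P4] Q2=[]
t=11-14: P5@Q0 runs 3, rem=7, quantum used, demote→Q1. Q0=[P3] Q1=[P1,P2,P4,P5] Q2=[]
t=14-16: P3@Q0 runs 2, rem=10, I/O yield, promote→Q0. Q0=[P3] Q1=[P1,P2,P4,P5] Q2=[]
t=16-18: P3@Q0 runs 2, rem=8, I/O yield, promote→Q0. Q0=[P3] Q1=[P1,P2,P4,P5] Q2=[]
t=18-20: P3@Q0 runs 2, rem=6, I/O yield, promote→Q0. Q0=[P3] Q1=[P1,P2,P4,P5] Q2=[]
t=20-22: P3@Q0 runs 2, rem=4, I/O yield, promote→Q0. Q0=[P3] Q1=[P1,P2,P4,P5] Q2=[]
t=22-24: P3@Q0 runs 2, rem=2, I/O yield, promote→Q0. Q0=[P3] Q1=[P1,P2,P4,P5] Q2=[]
t=24-26: P3@Q0 runs 2, rem=0, completes. Q0=[] Q1=[P1,P2,P4,P5] Q2=[]
t=26-29: P1@Q1 runs 3, rem=0, completes. Q0=[] Q1=[P2,P4,P5] Q2=[]
t=29-35: P2@Q1 runs 6, rem=4, quantum used, demote→Q2. Q0=[] Q1=[P4,P5] Q2=[P2]
t=35-40: P4@Q1 runs 5, rem=0, completes. Q0=[] Q1=[P5] Q2=[P2]
t=40-46: P5@Q1 runs 6, rem=1, quantum used, demote→Q2. Q0=[] Q1=[] Q2=[P2,P5]
t=46-50: P2@Q2 runs 4, rem=0, completes. Q0=[] Q1=[] Q2=[P5]
t=50-51: P5@Q2 runs 1, rem=0, completes. Q0=[] Q1=[] Q2=[]

Answer: 1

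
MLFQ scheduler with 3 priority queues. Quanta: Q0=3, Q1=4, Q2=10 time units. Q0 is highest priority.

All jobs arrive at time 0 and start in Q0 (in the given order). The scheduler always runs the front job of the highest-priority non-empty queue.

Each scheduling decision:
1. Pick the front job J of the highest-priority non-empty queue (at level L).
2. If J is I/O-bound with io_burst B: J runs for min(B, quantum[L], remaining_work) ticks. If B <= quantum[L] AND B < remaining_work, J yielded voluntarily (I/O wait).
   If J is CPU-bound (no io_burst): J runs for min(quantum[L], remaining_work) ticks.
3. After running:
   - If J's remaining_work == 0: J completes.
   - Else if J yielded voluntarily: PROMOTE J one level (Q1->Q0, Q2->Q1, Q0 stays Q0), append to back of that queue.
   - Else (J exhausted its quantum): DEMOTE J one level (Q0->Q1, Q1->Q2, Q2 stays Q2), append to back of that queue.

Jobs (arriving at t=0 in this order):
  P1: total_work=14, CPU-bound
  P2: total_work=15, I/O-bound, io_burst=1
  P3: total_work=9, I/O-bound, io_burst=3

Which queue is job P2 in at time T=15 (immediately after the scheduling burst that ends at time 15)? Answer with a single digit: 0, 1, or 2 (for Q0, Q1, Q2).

Answer: 0

Derivation:
t=0-3: P1@Q0 runs 3, rem=11, quantum used, demote→Q1. Q0=[P2,P3] Q1=[P1] Q2=[]
t=3-4: P2@Q0 runs 1, rem=14, I/O yield, promote→Q0. Q0=[P3,P2] Q1=[P1] Q2=[]
t=4-7: P3@Q0 runs 3, rem=6, I/O yield, promote→Q0. Q0=[P2,P3] Q1=[P1] Q2=[]
t=7-8: P2@Q0 runs 1, rem=13, I/O yield, promote→Q0. Q0=[P3,P2] Q1=[P1] Q2=[]
t=8-11: P3@Q0 runs 3, rem=3, I/O yield, promote→Q0. Q0=[P2,P3] Q1=[P1] Q2=[]
t=11-12: P2@Q0 runs 1, rem=12, I/O yield, promote→Q0. Q0=[P3,P2] Q1=[P1] Q2=[]
t=12-15: P3@Q0 runs 3, rem=0, completes. Q0=[P2] Q1=[P1] Q2=[]
t=15-16: P2@Q0 runs 1, rem=11, I/O yield, promote→Q0. Q0=[P2] Q1=[P1] Q2=[]
t=16-17: P2@Q0 runs 1, rem=10, I/O yield, promote→Q0. Q0=[P2] Q1=[P1] Q2=[]
t=17-18: P2@Q0 runs 1, rem=9, I/O yield, promote→Q0. Q0=[P2] Q1=[P1] Q2=[]
t=18-19: P2@Q0 runs 1, rem=8, I/O yield, promote→Q0. Q0=[P2] Q1=[P1] Q2=[]
t=19-20: P2@Q0 runs 1, rem=7, I/O yield, promote→Q0. Q0=[P2] Q1=[P1] Q2=[]
t=20-21: P2@Q0 runs 1, rem=6, I/O yield, promote→Q0. Q0=[P2] Q1=[P1] Q2=[]
t=21-22: P2@Q0 runs 1, rem=5, I/O yield, promote→Q0. Q0=[P2] Q1=[P1] Q2=[]
t=22-23: P2@Q0 runs 1, rem=4, I/O yield, promote→Q0. Q0=[P2] Q1=[P1] Q2=[]
t=23-24: P2@Q0 runs 1, rem=3, I/O yield, promote→Q0. Q0=[P2] Q1=[P1] Q2=[]
t=24-25: P2@Q0 runs 1, rem=2, I/O yield, promote→Q0. Q0=[P2] Q1=[P1] Q2=[]
t=25-26: P2@Q0 runs 1, rem=1, I/O yield, promote→Q0. Q0=[P2] Q1=[P1] Q2=[]
t=26-27: P2@Q0 runs 1, rem=0, completes. Q0=[] Q1=[P1] Q2=[]
t=27-31: P1@Q1 runs 4, rem=7, quantum used, demote→Q2. Q0=[] Q1=[] Q2=[P1]
t=31-38: P1@Q2 runs 7, rem=0, completes. Q0=[] Q1=[] Q2=[]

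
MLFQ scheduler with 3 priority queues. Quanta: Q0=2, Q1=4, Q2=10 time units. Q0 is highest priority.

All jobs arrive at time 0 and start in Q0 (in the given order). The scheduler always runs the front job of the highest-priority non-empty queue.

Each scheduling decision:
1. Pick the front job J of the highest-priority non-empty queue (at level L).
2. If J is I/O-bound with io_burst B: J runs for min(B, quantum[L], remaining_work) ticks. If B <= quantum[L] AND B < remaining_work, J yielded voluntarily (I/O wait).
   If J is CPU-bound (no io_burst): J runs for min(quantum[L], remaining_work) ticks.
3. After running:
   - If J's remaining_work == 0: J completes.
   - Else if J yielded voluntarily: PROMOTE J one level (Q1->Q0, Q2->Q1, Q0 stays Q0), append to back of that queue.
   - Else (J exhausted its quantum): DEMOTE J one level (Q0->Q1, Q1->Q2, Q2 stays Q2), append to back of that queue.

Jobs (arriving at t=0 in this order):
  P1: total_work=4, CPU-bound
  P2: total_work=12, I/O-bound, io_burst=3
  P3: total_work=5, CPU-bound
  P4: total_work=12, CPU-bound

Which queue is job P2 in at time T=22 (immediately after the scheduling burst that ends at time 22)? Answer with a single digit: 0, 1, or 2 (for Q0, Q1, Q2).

Answer: 1

Derivation:
t=0-2: P1@Q0 runs 2, rem=2, quantum used, demote→Q1. Q0=[P2,P3,P4] Q1=[P1] Q2=[]
t=2-4: P2@Q0 runs 2, rem=10, quantum used, demote→Q1. Q0=[P3,P4] Q1=[P1,P2] Q2=[]
t=4-6: P3@Q0 runs 2, rem=3, quantum used, demote→Q1. Q0=[P4] Q1=[P1,P2,P3] Q2=[]
t=6-8: P4@Q0 runs 2, rem=10, quantum used, demote→Q1. Q0=[] Q1=[P1,P2,P3,P4] Q2=[]
t=8-10: P1@Q1 runs 2, rem=0, completes. Q0=[] Q1=[P2,P3,P4] Q2=[]
t=10-13: P2@Q1 runs 3, rem=7, I/O yield, promote→Q0. Q0=[P2] Q1=[P3,P4] Q2=[]
t=13-15: P2@Q0 runs 2, rem=5, quantum used, demote→Q1. Q0=[] Q1=[P3,P4,P2] Q2=[]
t=15-18: P3@Q1 runs 3, rem=0, completes. Q0=[] Q1=[P4,P2] Q2=[]
t=18-22: P4@Q1 runs 4, rem=6, quantum used, demote→Q2. Q0=[] Q1=[P2] Q2=[P4]
t=22-25: P2@Q1 runs 3, rem=2, I/O yield, promote→Q0. Q0=[P2] Q1=[] Q2=[P4]
t=25-27: P2@Q0 runs 2, rem=0, completes. Q0=[] Q1=[] Q2=[P4]
t=27-33: P4@Q2 runs 6, rem=0, completes. Q0=[] Q1=[] Q2=[]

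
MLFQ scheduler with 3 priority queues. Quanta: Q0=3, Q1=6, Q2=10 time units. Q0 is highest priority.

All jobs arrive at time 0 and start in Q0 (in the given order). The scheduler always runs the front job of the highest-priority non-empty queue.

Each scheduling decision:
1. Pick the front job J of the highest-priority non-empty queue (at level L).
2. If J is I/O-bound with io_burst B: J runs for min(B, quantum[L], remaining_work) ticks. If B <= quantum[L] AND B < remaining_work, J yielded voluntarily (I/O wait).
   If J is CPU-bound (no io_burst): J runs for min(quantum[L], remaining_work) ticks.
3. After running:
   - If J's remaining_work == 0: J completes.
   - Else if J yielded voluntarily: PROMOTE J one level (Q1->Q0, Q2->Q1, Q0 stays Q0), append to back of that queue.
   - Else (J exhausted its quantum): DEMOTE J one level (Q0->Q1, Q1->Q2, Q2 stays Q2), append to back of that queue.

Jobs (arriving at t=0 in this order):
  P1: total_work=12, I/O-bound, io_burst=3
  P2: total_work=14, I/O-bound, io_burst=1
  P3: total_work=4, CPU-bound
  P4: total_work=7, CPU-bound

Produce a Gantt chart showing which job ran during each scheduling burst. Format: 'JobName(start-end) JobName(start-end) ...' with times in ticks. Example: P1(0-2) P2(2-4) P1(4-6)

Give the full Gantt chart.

Answer: P1(0-3) P2(3-4) P3(4-7) P4(7-10) P1(10-13) P2(13-14) P1(14-17) P2(17-18) P1(18-21) P2(21-22) P2(22-23) P2(23-24) P2(24-25) P2(25-26) P2(26-27) P2(27-28) P2(28-29) P2(29-30) P2(30-31) P2(31-32) P3(32-33) P4(33-37)

Derivation:
t=0-3: P1@Q0 runs 3, rem=9, I/O yield, promote→Q0. Q0=[P2,P3,P4,P1] Q1=[] Q2=[]
t=3-4: P2@Q0 runs 1, rem=13, I/O yield, promote→Q0. Q0=[P3,P4,P1,P2] Q1=[] Q2=[]
t=4-7: P3@Q0 runs 3, rem=1, quantum used, demote→Q1. Q0=[P4,P1,P2] Q1=[P3] Q2=[]
t=7-10: P4@Q0 runs 3, rem=4, quantum used, demote→Q1. Q0=[P1,P2] Q1=[P3,P4] Q2=[]
t=10-13: P1@Q0 runs 3, rem=6, I/O yield, promote→Q0. Q0=[P2,P1] Q1=[P3,P4] Q2=[]
t=13-14: P2@Q0 runs 1, rem=12, I/O yield, promote→Q0. Q0=[P1,P2] Q1=[P3,P4] Q2=[]
t=14-17: P1@Q0 runs 3, rem=3, I/O yield, promote→Q0. Q0=[P2,P1] Q1=[P3,P4] Q2=[]
t=17-18: P2@Q0 runs 1, rem=11, I/O yield, promote→Q0. Q0=[P1,P2] Q1=[P3,P4] Q2=[]
t=18-21: P1@Q0 runs 3, rem=0, completes. Q0=[P2] Q1=[P3,P4] Q2=[]
t=21-22: P2@Q0 runs 1, rem=10, I/O yield, promote→Q0. Q0=[P2] Q1=[P3,P4] Q2=[]
t=22-23: P2@Q0 runs 1, rem=9, I/O yield, promote→Q0. Q0=[P2] Q1=[P3,P4] Q2=[]
t=23-24: P2@Q0 runs 1, rem=8, I/O yield, promote→Q0. Q0=[P2] Q1=[P3,P4] Q2=[]
t=24-25: P2@Q0 runs 1, rem=7, I/O yield, promote→Q0. Q0=[P2] Q1=[P3,P4] Q2=[]
t=25-26: P2@Q0 runs 1, rem=6, I/O yield, promote→Q0. Q0=[P2] Q1=[P3,P4] Q2=[]
t=26-27: P2@Q0 runs 1, rem=5, I/O yield, promote→Q0. Q0=[P2] Q1=[P3,P4] Q2=[]
t=27-28: P2@Q0 runs 1, rem=4, I/O yield, promote→Q0. Q0=[P2] Q1=[P3,P4] Q2=[]
t=28-29: P2@Q0 runs 1, rem=3, I/O yield, promote→Q0. Q0=[P2] Q1=[P3,P4] Q2=[]
t=29-30: P2@Q0 runs 1, rem=2, I/O yield, promote→Q0. Q0=[P2] Q1=[P3,P4] Q2=[]
t=30-31: P2@Q0 runs 1, rem=1, I/O yield, promote→Q0. Q0=[P2] Q1=[P3,P4] Q2=[]
t=31-32: P2@Q0 runs 1, rem=0, completes. Q0=[] Q1=[P3,P4] Q2=[]
t=32-33: P3@Q1 runs 1, rem=0, completes. Q0=[] Q1=[P4] Q2=[]
t=33-37: P4@Q1 runs 4, rem=0, completes. Q0=[] Q1=[] Q2=[]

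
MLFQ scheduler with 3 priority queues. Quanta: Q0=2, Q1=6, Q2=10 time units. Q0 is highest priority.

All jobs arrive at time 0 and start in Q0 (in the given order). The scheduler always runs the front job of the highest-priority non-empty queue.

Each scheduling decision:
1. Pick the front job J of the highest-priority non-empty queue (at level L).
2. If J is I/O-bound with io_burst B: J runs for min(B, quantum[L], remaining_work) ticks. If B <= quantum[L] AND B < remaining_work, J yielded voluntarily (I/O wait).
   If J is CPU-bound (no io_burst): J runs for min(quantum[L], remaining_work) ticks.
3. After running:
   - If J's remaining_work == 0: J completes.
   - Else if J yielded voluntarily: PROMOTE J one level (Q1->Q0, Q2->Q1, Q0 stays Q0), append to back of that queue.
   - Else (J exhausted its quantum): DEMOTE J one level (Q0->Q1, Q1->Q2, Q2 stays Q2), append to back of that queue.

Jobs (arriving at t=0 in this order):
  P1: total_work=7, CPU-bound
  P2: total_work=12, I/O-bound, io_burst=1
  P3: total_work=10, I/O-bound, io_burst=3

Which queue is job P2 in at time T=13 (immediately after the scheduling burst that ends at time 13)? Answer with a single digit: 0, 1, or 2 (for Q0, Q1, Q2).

t=0-2: P1@Q0 runs 2, rem=5, quantum used, demote→Q1. Q0=[P2,P3] Q1=[P1] Q2=[]
t=2-3: P2@Q0 runs 1, rem=11, I/O yield, promote→Q0. Q0=[P3,P2] Q1=[P1] Q2=[]
t=3-5: P3@Q0 runs 2, rem=8, quantum used, demote→Q1. Q0=[P2] Q1=[P1,P3] Q2=[]
t=5-6: P2@Q0 runs 1, rem=10, I/O yield, promote→Q0. Q0=[P2] Q1=[P1,P3] Q2=[]
t=6-7: P2@Q0 runs 1, rem=9, I/O yield, promote→Q0. Q0=[P2] Q1=[P1,P3] Q2=[]
t=7-8: P2@Q0 runs 1, rem=8, I/O yield, promote→Q0. Q0=[P2] Q1=[P1,P3] Q2=[]
t=8-9: P2@Q0 runs 1, rem=7, I/O yield, promote→Q0. Q0=[P2] Q1=[P1,P3] Q2=[]
t=9-10: P2@Q0 runs 1, rem=6, I/O yield, promote→Q0. Q0=[P2] Q1=[P1,P3] Q2=[]
t=10-11: P2@Q0 runs 1, rem=5, I/O yield, promote→Q0. Q0=[P2] Q1=[P1,P3] Q2=[]
t=11-12: P2@Q0 runs 1, rem=4, I/O yield, promote→Q0. Q0=[P2] Q1=[P1,P3] Q2=[]
t=12-13: P2@Q0 runs 1, rem=3, I/O yield, promote→Q0. Q0=[P2] Q1=[P1,P3] Q2=[]
t=13-14: P2@Q0 runs 1, rem=2, I/O yield, promote→Q0. Q0=[P2] Q1=[P1,P3] Q2=[]
t=14-15: P2@Q0 runs 1, rem=1, I/O yield, promote→Q0. Q0=[P2] Q1=[P1,P3] Q2=[]
t=15-16: P2@Q0 runs 1, rem=0, completes. Q0=[] Q1=[P1,P3] Q2=[]
t=16-21: P1@Q1 runs 5, rem=0, completes. Q0=[] Q1=[P3] Q2=[]
t=21-24: P3@Q1 runs 3, rem=5, I/O yield, promote→Q0. Q0=[P3] Q1=[] Q2=[]
t=24-26: P3@Q0 runs 2, rem=3, quantum used, demote→Q1. Q0=[] Q1=[P3] Q2=[]
t=26-29: P3@Q1 runs 3, rem=0, completes. Q0=[] Q1=[] Q2=[]

Answer: 0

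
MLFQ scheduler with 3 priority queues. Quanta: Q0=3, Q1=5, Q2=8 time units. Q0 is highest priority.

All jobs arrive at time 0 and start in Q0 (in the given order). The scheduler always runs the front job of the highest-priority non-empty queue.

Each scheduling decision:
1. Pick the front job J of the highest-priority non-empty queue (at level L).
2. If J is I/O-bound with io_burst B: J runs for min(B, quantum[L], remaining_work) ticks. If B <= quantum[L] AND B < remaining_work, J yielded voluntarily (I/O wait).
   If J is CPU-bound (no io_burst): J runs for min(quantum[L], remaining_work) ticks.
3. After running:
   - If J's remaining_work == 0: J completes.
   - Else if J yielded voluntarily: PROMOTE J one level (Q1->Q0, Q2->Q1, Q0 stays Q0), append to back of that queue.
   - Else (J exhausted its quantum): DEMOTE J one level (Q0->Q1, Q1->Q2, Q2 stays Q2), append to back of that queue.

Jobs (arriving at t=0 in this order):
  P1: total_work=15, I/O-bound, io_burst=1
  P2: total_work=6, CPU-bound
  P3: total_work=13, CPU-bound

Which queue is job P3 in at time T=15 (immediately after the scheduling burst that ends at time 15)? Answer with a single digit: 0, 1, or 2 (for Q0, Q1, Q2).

t=0-1: P1@Q0 runs 1, rem=14, I/O yield, promote→Q0. Q0=[P2,P3,P1] Q1=[] Q2=[]
t=1-4: P2@Q0 runs 3, rem=3, quantum used, demote→Q1. Q0=[P3,P1] Q1=[P2] Q2=[]
t=4-7: P3@Q0 runs 3, rem=10, quantum used, demote→Q1. Q0=[P1] Q1=[P2,P3] Q2=[]
t=7-8: P1@Q0 runs 1, rem=13, I/O yield, promote→Q0. Q0=[P1] Q1=[P2,P3] Q2=[]
t=8-9: P1@Q0 runs 1, rem=12, I/O yield, promote→Q0. Q0=[P1] Q1=[P2,P3] Q2=[]
t=9-10: P1@Q0 runs 1, rem=11, I/O yield, promote→Q0. Q0=[P1] Q1=[P2,P3] Q2=[]
t=10-11: P1@Q0 runs 1, rem=10, I/O yield, promote→Q0. Q0=[P1] Q1=[P2,P3] Q2=[]
t=11-12: P1@Q0 runs 1, rem=9, I/O yield, promote→Q0. Q0=[P1] Q1=[P2,P3] Q2=[]
t=12-13: P1@Q0 runs 1, rem=8, I/O yield, promote→Q0. Q0=[P1] Q1=[P2,P3] Q2=[]
t=13-14: P1@Q0 runs 1, rem=7, I/O yield, promote→Q0. Q0=[P1] Q1=[P2,P3] Q2=[]
t=14-15: P1@Q0 runs 1, rem=6, I/O yield, promote→Q0. Q0=[P1] Q1=[P2,P3] Q2=[]
t=15-16: P1@Q0 runs 1, rem=5, I/O yield, promote→Q0. Q0=[P1] Q1=[P2,P3] Q2=[]
t=16-17: P1@Q0 runs 1, rem=4, I/O yield, promote→Q0. Q0=[P1] Q1=[P2,P3] Q2=[]
t=17-18: P1@Q0 runs 1, rem=3, I/O yield, promote→Q0. Q0=[P1] Q1=[P2,P3] Q2=[]
t=18-19: P1@Q0 runs 1, rem=2, I/O yield, promote→Q0. Q0=[P1] Q1=[P2,P3] Q2=[]
t=19-20: P1@Q0 runs 1, rem=1, I/O yield, promote→Q0. Q0=[P1] Q1=[P2,P3] Q2=[]
t=20-21: P1@Q0 runs 1, rem=0, completes. Q0=[] Q1=[P2,P3] Q2=[]
t=21-24: P2@Q1 runs 3, rem=0, completes. Q0=[] Q1=[P3] Q2=[]
t=24-29: P3@Q1 runs 5, rem=5, quantum used, demote→Q2. Q0=[] Q1=[] Q2=[P3]
t=29-34: P3@Q2 runs 5, rem=0, completes. Q0=[] Q1=[] Q2=[]

Answer: 1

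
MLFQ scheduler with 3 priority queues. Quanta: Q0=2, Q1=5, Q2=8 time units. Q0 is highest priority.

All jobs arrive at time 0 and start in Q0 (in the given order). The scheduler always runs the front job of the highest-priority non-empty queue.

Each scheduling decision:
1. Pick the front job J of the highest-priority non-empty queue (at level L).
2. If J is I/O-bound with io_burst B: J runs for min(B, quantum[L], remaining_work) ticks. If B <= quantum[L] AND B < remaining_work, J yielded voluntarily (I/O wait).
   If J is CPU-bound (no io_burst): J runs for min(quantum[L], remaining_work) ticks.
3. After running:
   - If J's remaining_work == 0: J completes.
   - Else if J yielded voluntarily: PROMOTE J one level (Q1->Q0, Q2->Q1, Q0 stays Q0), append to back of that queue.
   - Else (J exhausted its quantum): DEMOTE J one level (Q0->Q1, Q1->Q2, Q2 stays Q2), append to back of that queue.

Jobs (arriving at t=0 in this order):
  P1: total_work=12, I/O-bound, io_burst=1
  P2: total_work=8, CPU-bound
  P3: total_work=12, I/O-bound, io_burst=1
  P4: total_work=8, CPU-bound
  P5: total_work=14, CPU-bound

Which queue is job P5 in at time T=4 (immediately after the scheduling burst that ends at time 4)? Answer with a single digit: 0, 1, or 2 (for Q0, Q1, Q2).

Answer: 0

Derivation:
t=0-1: P1@Q0 runs 1, rem=11, I/O yield, promote→Q0. Q0=[P2,P3,P4,P5,P1] Q1=[] Q2=[]
t=1-3: P2@Q0 runs 2, rem=6, quantum used, demote→Q1. Q0=[P3,P4,P5,P1] Q1=[P2] Q2=[]
t=3-4: P3@Q0 runs 1, rem=11, I/O yield, promote→Q0. Q0=[P4,P5,P1,P3] Q1=[P2] Q2=[]
t=4-6: P4@Q0 runs 2, rem=6, quantum used, demote→Q1. Q0=[P5,P1,P3] Q1=[P2,P4] Q2=[]
t=6-8: P5@Q0 runs 2, rem=12, quantum used, demote→Q1. Q0=[P1,P3] Q1=[P2,P4,P5] Q2=[]
t=8-9: P1@Q0 runs 1, rem=10, I/O yield, promote→Q0. Q0=[P3,P1] Q1=[P2,P4,P5] Q2=[]
t=9-10: P3@Q0 runs 1, rem=10, I/O yield, promote→Q0. Q0=[P1,P3] Q1=[P2,P4,P5] Q2=[]
t=10-11: P1@Q0 runs 1, rem=9, I/O yield, promote→Q0. Q0=[P3,P1] Q1=[P2,P4,P5] Q2=[]
t=11-12: P3@Q0 runs 1, rem=9, I/O yield, promote→Q0. Q0=[P1,P3] Q1=[P2,P4,P5] Q2=[]
t=12-13: P1@Q0 runs 1, rem=8, I/O yield, promote→Q0. Q0=[P3,P1] Q1=[P2,P4,P5] Q2=[]
t=13-14: P3@Q0 runs 1, rem=8, I/O yield, promote→Q0. Q0=[P1,P3] Q1=[P2,P4,P5] Q2=[]
t=14-15: P1@Q0 runs 1, rem=7, I/O yield, promote→Q0. Q0=[P3,P1] Q1=[P2,P4,P5] Q2=[]
t=15-16: P3@Q0 runs 1, rem=7, I/O yield, promote→Q0. Q0=[P1,P3] Q1=[P2,P4,P5] Q2=[]
t=16-17: P1@Q0 runs 1, rem=6, I/O yield, promote→Q0. Q0=[P3,P1] Q1=[P2,P4,P5] Q2=[]
t=17-18: P3@Q0 runs 1, rem=6, I/O yield, promote→Q0. Q0=[P1,P3] Q1=[P2,P4,P5] Q2=[]
t=18-19: P1@Q0 runs 1, rem=5, I/O yield, promote→Q0. Q0=[P3,P1] Q1=[P2,P4,P5] Q2=[]
t=19-20: P3@Q0 runs 1, rem=5, I/O yield, promote→Q0. Q0=[P1,P3] Q1=[P2,P4,P5] Q2=[]
t=20-21: P1@Q0 runs 1, rem=4, I/O yield, promote→Q0. Q0=[P3,P1] Q1=[P2,P4,P5] Q2=[]
t=21-22: P3@Q0 runs 1, rem=4, I/O yield, promote→Q0. Q0=[P1,P3] Q1=[P2,P4,P5] Q2=[]
t=22-23: P1@Q0 runs 1, rem=3, I/O yield, promote→Q0. Q0=[P3,P1] Q1=[P2,P4,P5] Q2=[]
t=23-24: P3@Q0 runs 1, rem=3, I/O yield, promote→Q0. Q0=[P1,P3] Q1=[P2,P4,P5] Q2=[]
t=24-25: P1@Q0 runs 1, rem=2, I/O yield, promote→Q0. Q0=[P3,P1] Q1=[P2,P4,P5] Q2=[]
t=25-26: P3@Q0 runs 1, rem=2, I/O yield, promote→Q0. Q0=[P1,P3] Q1=[P2,P4,P5] Q2=[]
t=26-27: P1@Q0 runs 1, rem=1, I/O yield, promote→Q0. Q0=[P3,P1] Q1=[P2,P4,P5] Q2=[]
t=27-28: P3@Q0 runs 1, rem=1, I/O yield, promote→Q0. Q0=[P1,P3] Q1=[P2,P4,P5] Q2=[]
t=28-29: P1@Q0 runs 1, rem=0, completes. Q0=[P3] Q1=[P2,P4,P5] Q2=[]
t=29-30: P3@Q0 runs 1, rem=0, completes. Q0=[] Q1=[P2,P4,P5] Q2=[]
t=30-35: P2@Q1 runs 5, rem=1, quantum used, demote→Q2. Q0=[] Q1=[P4,P5] Q2=[P2]
t=35-40: P4@Q1 runs 5, rem=1, quantum used, demote→Q2. Q0=[] Q1=[P5] Q2=[P2,P4]
t=40-45: P5@Q1 runs 5, rem=7, quantum used, demote→Q2. Q0=[] Q1=[] Q2=[P2,P4,P5]
t=45-46: P2@Q2 runs 1, rem=0, completes. Q0=[] Q1=[] Q2=[P4,P5]
t=46-47: P4@Q2 runs 1, rem=0, completes. Q0=[] Q1=[] Q2=[P5]
t=47-54: P5@Q2 runs 7, rem=0, completes. Q0=[] Q1=[] Q2=[]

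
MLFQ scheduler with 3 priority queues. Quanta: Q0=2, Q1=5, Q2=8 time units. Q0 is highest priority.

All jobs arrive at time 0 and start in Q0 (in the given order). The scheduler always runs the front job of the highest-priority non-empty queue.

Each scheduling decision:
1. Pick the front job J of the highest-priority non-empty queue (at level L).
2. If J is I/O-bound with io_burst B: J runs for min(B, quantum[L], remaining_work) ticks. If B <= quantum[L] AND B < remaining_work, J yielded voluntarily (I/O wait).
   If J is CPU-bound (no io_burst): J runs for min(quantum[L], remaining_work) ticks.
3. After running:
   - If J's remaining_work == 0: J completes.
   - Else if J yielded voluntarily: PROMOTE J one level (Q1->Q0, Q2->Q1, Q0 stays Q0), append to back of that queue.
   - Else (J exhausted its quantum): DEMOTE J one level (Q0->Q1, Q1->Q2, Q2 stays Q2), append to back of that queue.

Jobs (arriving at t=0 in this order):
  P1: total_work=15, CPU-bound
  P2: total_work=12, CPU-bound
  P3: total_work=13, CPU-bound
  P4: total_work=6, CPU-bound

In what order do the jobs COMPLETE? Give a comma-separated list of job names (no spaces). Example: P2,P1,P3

Answer: P4,P1,P2,P3

Derivation:
t=0-2: P1@Q0 runs 2, rem=13, quantum used, demote→Q1. Q0=[P2,P3,P4] Q1=[P1] Q2=[]
t=2-4: P2@Q0 runs 2, rem=10, quantum used, demote→Q1. Q0=[P3,P4] Q1=[P1,P2] Q2=[]
t=4-6: P3@Q0 runs 2, rem=11, quantum used, demote→Q1. Q0=[P4] Q1=[P1,P2,P3] Q2=[]
t=6-8: P4@Q0 runs 2, rem=4, quantum used, demote→Q1. Q0=[] Q1=[P1,P2,P3,P4] Q2=[]
t=8-13: P1@Q1 runs 5, rem=8, quantum used, demote→Q2. Q0=[] Q1=[P2,P3,P4] Q2=[P1]
t=13-18: P2@Q1 runs 5, rem=5, quantum used, demote→Q2. Q0=[] Q1=[P3,P4] Q2=[P1,P2]
t=18-23: P3@Q1 runs 5, rem=6, quantum used, demote→Q2. Q0=[] Q1=[P4] Q2=[P1,P2,P3]
t=23-27: P4@Q1 runs 4, rem=0, completes. Q0=[] Q1=[] Q2=[P1,P2,P3]
t=27-35: P1@Q2 runs 8, rem=0, completes. Q0=[] Q1=[] Q2=[P2,P3]
t=35-40: P2@Q2 runs 5, rem=0, completes. Q0=[] Q1=[] Q2=[P3]
t=40-46: P3@Q2 runs 6, rem=0, completes. Q0=[] Q1=[] Q2=[]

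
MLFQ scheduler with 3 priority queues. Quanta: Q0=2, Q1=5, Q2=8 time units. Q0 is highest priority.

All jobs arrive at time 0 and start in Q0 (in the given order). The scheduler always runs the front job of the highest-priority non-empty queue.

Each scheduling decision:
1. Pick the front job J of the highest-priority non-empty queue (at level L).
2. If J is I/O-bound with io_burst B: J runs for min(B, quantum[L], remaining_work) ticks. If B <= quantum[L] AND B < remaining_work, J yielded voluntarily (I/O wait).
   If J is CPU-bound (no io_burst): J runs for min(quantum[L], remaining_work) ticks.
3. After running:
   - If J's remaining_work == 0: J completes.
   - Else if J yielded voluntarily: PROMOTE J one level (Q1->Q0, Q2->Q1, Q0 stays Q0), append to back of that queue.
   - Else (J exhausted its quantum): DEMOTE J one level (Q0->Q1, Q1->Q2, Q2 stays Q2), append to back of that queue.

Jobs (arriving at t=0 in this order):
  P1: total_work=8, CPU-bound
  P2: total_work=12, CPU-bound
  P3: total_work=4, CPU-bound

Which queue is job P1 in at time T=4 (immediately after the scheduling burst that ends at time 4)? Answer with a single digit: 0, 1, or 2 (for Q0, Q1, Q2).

Answer: 1

Derivation:
t=0-2: P1@Q0 runs 2, rem=6, quantum used, demote→Q1. Q0=[P2,P3] Q1=[P1] Q2=[]
t=2-4: P2@Q0 runs 2, rem=10, quantum used, demote→Q1. Q0=[P3] Q1=[P1,P2] Q2=[]
t=4-6: P3@Q0 runs 2, rem=2, quantum used, demote→Q1. Q0=[] Q1=[P1,P2,P3] Q2=[]
t=6-11: P1@Q1 runs 5, rem=1, quantum used, demote→Q2. Q0=[] Q1=[P2,P3] Q2=[P1]
t=11-16: P2@Q1 runs 5, rem=5, quantum used, demote→Q2. Q0=[] Q1=[P3] Q2=[P1,P2]
t=16-18: P3@Q1 runs 2, rem=0, completes. Q0=[] Q1=[] Q2=[P1,P2]
t=18-19: P1@Q2 runs 1, rem=0, completes. Q0=[] Q1=[] Q2=[P2]
t=19-24: P2@Q2 runs 5, rem=0, completes. Q0=[] Q1=[] Q2=[]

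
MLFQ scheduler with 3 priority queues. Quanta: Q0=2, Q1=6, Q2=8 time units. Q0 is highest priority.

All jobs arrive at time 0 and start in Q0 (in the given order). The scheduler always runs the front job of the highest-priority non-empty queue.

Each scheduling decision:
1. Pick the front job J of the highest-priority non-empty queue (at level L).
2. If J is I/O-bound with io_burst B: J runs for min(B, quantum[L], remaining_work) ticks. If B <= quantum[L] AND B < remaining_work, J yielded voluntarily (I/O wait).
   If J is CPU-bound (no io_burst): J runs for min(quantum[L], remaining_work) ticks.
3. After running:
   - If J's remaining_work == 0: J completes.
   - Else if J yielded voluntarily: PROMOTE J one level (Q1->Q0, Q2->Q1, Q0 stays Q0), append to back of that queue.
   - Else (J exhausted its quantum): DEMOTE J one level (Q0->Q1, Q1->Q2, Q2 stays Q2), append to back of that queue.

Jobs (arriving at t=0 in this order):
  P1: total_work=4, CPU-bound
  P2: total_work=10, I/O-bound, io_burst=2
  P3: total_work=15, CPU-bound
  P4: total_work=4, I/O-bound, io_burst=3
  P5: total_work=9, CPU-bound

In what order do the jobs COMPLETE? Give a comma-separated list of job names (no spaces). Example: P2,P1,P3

t=0-2: P1@Q0 runs 2, rem=2, quantum used, demote→Q1. Q0=[P2,P3,P4,P5] Q1=[P1] Q2=[]
t=2-4: P2@Q0 runs 2, rem=8, I/O yield, promote→Q0. Q0=[P3,P4,P5,P2] Q1=[P1] Q2=[]
t=4-6: P3@Q0 runs 2, rem=13, quantum used, demote→Q1. Q0=[P4,P5,P2] Q1=[P1,P3] Q2=[]
t=6-8: P4@Q0 runs 2, rem=2, quantum used, demote→Q1. Q0=[P5,P2] Q1=[P1,P3,P4] Q2=[]
t=8-10: P5@Q0 runs 2, rem=7, quantum used, demote→Q1. Q0=[P2] Q1=[P1,P3,P4,P5] Q2=[]
t=10-12: P2@Q0 runs 2, rem=6, I/O yield, promote→Q0. Q0=[P2] Q1=[P1,P3,P4,P5] Q2=[]
t=12-14: P2@Q0 runs 2, rem=4, I/O yield, promote→Q0. Q0=[P2] Q1=[P1,P3,P4,P5] Q2=[]
t=14-16: P2@Q0 runs 2, rem=2, I/O yield, promote→Q0. Q0=[P2] Q1=[P1,P3,P4,P5] Q2=[]
t=16-18: P2@Q0 runs 2, rem=0, completes. Q0=[] Q1=[P1,P3,P4,P5] Q2=[]
t=18-20: P1@Q1 runs 2, rem=0, completes. Q0=[] Q1=[P3,P4,P5] Q2=[]
t=20-26: P3@Q1 runs 6, rem=7, quantum used, demote→Q2. Q0=[] Q1=[P4,P5] Q2=[P3]
t=26-28: P4@Q1 runs 2, rem=0, completes. Q0=[] Q1=[P5] Q2=[P3]
t=28-34: P5@Q1 runs 6, rem=1, quantum used, demote→Q2. Q0=[] Q1=[] Q2=[P3,P5]
t=34-41: P3@Q2 runs 7, rem=0, completes. Q0=[] Q1=[] Q2=[P5]
t=41-42: P5@Q2 runs 1, rem=0, completes. Q0=[] Q1=[] Q2=[]

Answer: P2,P1,P4,P3,P5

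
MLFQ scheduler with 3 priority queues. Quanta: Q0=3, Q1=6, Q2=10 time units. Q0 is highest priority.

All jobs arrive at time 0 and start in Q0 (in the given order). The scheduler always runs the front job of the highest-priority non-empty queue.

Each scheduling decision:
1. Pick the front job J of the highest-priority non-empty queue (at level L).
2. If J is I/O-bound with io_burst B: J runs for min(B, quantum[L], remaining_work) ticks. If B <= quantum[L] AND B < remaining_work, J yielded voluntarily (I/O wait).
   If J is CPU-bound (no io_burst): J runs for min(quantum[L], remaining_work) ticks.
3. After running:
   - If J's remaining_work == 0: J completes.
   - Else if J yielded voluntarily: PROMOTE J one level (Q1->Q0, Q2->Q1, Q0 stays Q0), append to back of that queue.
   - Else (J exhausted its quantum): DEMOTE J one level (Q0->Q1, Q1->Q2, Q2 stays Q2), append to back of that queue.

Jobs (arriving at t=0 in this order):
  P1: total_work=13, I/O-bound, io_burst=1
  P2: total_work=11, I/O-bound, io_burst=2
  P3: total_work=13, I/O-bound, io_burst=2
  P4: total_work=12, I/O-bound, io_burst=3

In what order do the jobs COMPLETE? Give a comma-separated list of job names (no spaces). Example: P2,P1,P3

t=0-1: P1@Q0 runs 1, rem=12, I/O yield, promote→Q0. Q0=[P2,P3,P4,P1] Q1=[] Q2=[]
t=1-3: P2@Q0 runs 2, rem=9, I/O yield, promote→Q0. Q0=[P3,P4,P1,P2] Q1=[] Q2=[]
t=3-5: P3@Q0 runs 2, rem=11, I/O yield, promote→Q0. Q0=[P4,P1,P2,P3] Q1=[] Q2=[]
t=5-8: P4@Q0 runs 3, rem=9, I/O yield, promote→Q0. Q0=[P1,P2,P3,P4] Q1=[] Q2=[]
t=8-9: P1@Q0 runs 1, rem=11, I/O yield, promote→Q0. Q0=[P2,P3,P4,P1] Q1=[] Q2=[]
t=9-11: P2@Q0 runs 2, rem=7, I/O yield, promote→Q0. Q0=[P3,P4,P1,P2] Q1=[] Q2=[]
t=11-13: P3@Q0 runs 2, rem=9, I/O yield, promote→Q0. Q0=[P4,P1,P2,P3] Q1=[] Q2=[]
t=13-16: P4@Q0 runs 3, rem=6, I/O yield, promote→Q0. Q0=[P1,P2,P3,P4] Q1=[] Q2=[]
t=16-17: P1@Q0 runs 1, rem=10, I/O yield, promote→Q0. Q0=[P2,P3,P4,P1] Q1=[] Q2=[]
t=17-19: P2@Q0 runs 2, rem=5, I/O yield, promote→Q0. Q0=[P3,P4,P1,P2] Q1=[] Q2=[]
t=19-21: P3@Q0 runs 2, rem=7, I/O yield, promote→Q0. Q0=[P4,P1,P2,P3] Q1=[] Q2=[]
t=21-24: P4@Q0 runs 3, rem=3, I/O yield, promote→Q0. Q0=[P1,P2,P3,P4] Q1=[] Q2=[]
t=24-25: P1@Q0 runs 1, rem=9, I/O yield, promote→Q0. Q0=[P2,P3,P4,P1] Q1=[] Q2=[]
t=25-27: P2@Q0 runs 2, rem=3, I/O yield, promote→Q0. Q0=[P3,P4,P1,P2] Q1=[] Q2=[]
t=27-29: P3@Q0 runs 2, rem=5, I/O yield, promote→Q0. Q0=[P4,P1,P2,P3] Q1=[] Q2=[]
t=29-32: P4@Q0 runs 3, rem=0, completes. Q0=[P1,P2,P3] Q1=[] Q2=[]
t=32-33: P1@Q0 runs 1, rem=8, I/O yield, promote→Q0. Q0=[P2,P3,P1] Q1=[] Q2=[]
t=33-35: P2@Q0 runs 2, rem=1, I/O yield, promote→Q0. Q0=[P3,P1,P2] Q1=[] Q2=[]
t=35-37: P3@Q0 runs 2, rem=3, I/O yield, promote→Q0. Q0=[P1,P2,P3] Q1=[] Q2=[]
t=37-38: P1@Q0 runs 1, rem=7, I/O yield, promote→Q0. Q0=[P2,P3,P1] Q1=[] Q2=[]
t=38-39: P2@Q0 runs 1, rem=0, completes. Q0=[P3,P1] Q1=[] Q2=[]
t=39-41: P3@Q0 runs 2, rem=1, I/O yield, promote→Q0. Q0=[P1,P3] Q1=[] Q2=[]
t=41-42: P1@Q0 runs 1, rem=6, I/O yield, promote→Q0. Q0=[P3,P1] Q1=[] Q2=[]
t=42-43: P3@Q0 runs 1, rem=0, completes. Q0=[P1] Q1=[] Q2=[]
t=43-44: P1@Q0 runs 1, rem=5, I/O yield, promote→Q0. Q0=[P1] Q1=[] Q2=[]
t=44-45: P1@Q0 runs 1, rem=4, I/O yield, promote→Q0. Q0=[P1] Q1=[] Q2=[]
t=45-46: P1@Q0 runs 1, rem=3, I/O yield, promote→Q0. Q0=[P1] Q1=[] Q2=[]
t=46-47: P1@Q0 runs 1, rem=2, I/O yield, promote→Q0. Q0=[P1] Q1=[] Q2=[]
t=47-48: P1@Q0 runs 1, rem=1, I/O yield, promote→Q0. Q0=[P1] Q1=[] Q2=[]
t=48-49: P1@Q0 runs 1, rem=0, completes. Q0=[] Q1=[] Q2=[]

Answer: P4,P2,P3,P1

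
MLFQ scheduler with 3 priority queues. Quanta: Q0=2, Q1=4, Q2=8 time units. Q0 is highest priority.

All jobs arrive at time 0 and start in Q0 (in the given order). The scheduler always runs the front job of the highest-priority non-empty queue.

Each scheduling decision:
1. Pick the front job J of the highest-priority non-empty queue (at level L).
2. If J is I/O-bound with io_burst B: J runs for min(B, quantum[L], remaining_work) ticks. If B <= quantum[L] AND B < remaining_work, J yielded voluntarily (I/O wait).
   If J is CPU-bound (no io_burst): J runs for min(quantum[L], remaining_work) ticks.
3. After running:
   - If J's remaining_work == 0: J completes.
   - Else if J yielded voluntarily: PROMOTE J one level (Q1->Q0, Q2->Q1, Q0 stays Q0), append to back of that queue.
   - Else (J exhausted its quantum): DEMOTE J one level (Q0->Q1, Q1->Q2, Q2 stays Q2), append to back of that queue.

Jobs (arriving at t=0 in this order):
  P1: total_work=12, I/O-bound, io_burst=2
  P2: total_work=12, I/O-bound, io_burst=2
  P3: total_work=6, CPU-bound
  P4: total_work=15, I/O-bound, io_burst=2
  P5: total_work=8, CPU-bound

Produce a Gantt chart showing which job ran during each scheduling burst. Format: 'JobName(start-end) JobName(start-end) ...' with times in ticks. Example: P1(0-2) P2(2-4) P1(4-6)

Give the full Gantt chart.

t=0-2: P1@Q0 runs 2, rem=10, I/O yield, promote→Q0. Q0=[P2,P3,P4,P5,P1] Q1=[] Q2=[]
t=2-4: P2@Q0 runs 2, rem=10, I/O yield, promote→Q0. Q0=[P3,P4,P5,P1,P2] Q1=[] Q2=[]
t=4-6: P3@Q0 runs 2, rem=4, quantum used, demote→Q1. Q0=[P4,P5,P1,P2] Q1=[P3] Q2=[]
t=6-8: P4@Q0 runs 2, rem=13, I/O yield, promote→Q0. Q0=[P5,P1,P2,P4] Q1=[P3] Q2=[]
t=8-10: P5@Q0 runs 2, rem=6, quantum used, demote→Q1. Q0=[P1,P2,P4] Q1=[P3,P5] Q2=[]
t=10-12: P1@Q0 runs 2, rem=8, I/O yield, promote→Q0. Q0=[P2,P4,P1] Q1=[P3,P5] Q2=[]
t=12-14: P2@Q0 runs 2, rem=8, I/O yield, promote→Q0. Q0=[P4,P1,P2] Q1=[P3,P5] Q2=[]
t=14-16: P4@Q0 runs 2, rem=11, I/O yield, promote→Q0. Q0=[P1,P2,P4] Q1=[P3,P5] Q2=[]
t=16-18: P1@Q0 runs 2, rem=6, I/O yield, promote→Q0. Q0=[P2,P4,P1] Q1=[P3,P5] Q2=[]
t=18-20: P2@Q0 runs 2, rem=6, I/O yield, promote→Q0. Q0=[P4,P1,P2] Q1=[P3,P5] Q2=[]
t=20-22: P4@Q0 runs 2, rem=9, I/O yield, promote→Q0. Q0=[P1,P2,P4] Q1=[P3,P5] Q2=[]
t=22-24: P1@Q0 runs 2, rem=4, I/O yield, promote→Q0. Q0=[P2,P4,P1] Q1=[P3,P5] Q2=[]
t=24-26: P2@Q0 runs 2, rem=4, I/O yield, promote→Q0. Q0=[P4,P1,P2] Q1=[P3,P5] Q2=[]
t=26-28: P4@Q0 runs 2, rem=7, I/O yield, promote→Q0. Q0=[P1,P2,P4] Q1=[P3,P5] Q2=[]
t=28-30: P1@Q0 runs 2, rem=2, I/O yield, promote→Q0. Q0=[P2,P4,P1] Q1=[P3,P5] Q2=[]
t=30-32: P2@Q0 runs 2, rem=2, I/O yield, promote→Q0. Q0=[P4,P1,P2] Q1=[P3,P5] Q2=[]
t=32-34: P4@Q0 runs 2, rem=5, I/O yield, promote→Q0. Q0=[P1,P2,P4] Q1=[P3,P5] Q2=[]
t=34-36: P1@Q0 runs 2, rem=0, completes. Q0=[P2,P4] Q1=[P3,P5] Q2=[]
t=36-38: P2@Q0 runs 2, rem=0, completes. Q0=[P4] Q1=[P3,P5] Q2=[]
t=38-40: P4@Q0 runs 2, rem=3, I/O yield, promote→Q0. Q0=[P4] Q1=[P3,P5] Q2=[]
t=40-42: P4@Q0 runs 2, rem=1, I/O yield, promote→Q0. Q0=[P4] Q1=[P3,P5] Q2=[]
t=42-43: P4@Q0 runs 1, rem=0, completes. Q0=[] Q1=[P3,P5] Q2=[]
t=43-47: P3@Q1 runs 4, rem=0, completes. Q0=[] Q1=[P5] Q2=[]
t=47-51: P5@Q1 runs 4, rem=2, quantum used, demote→Q2. Q0=[] Q1=[] Q2=[P5]
t=51-53: P5@Q2 runs 2, rem=0, completes. Q0=[] Q1=[] Q2=[]

Answer: P1(0-2) P2(2-4) P3(4-6) P4(6-8) P5(8-10) P1(10-12) P2(12-14) P4(14-16) P1(16-18) P2(18-20) P4(20-22) P1(22-24) P2(24-26) P4(26-28) P1(28-30) P2(30-32) P4(32-34) P1(34-36) P2(36-38) P4(38-40) P4(40-42) P4(42-43) P3(43-47) P5(47-51) P5(51-53)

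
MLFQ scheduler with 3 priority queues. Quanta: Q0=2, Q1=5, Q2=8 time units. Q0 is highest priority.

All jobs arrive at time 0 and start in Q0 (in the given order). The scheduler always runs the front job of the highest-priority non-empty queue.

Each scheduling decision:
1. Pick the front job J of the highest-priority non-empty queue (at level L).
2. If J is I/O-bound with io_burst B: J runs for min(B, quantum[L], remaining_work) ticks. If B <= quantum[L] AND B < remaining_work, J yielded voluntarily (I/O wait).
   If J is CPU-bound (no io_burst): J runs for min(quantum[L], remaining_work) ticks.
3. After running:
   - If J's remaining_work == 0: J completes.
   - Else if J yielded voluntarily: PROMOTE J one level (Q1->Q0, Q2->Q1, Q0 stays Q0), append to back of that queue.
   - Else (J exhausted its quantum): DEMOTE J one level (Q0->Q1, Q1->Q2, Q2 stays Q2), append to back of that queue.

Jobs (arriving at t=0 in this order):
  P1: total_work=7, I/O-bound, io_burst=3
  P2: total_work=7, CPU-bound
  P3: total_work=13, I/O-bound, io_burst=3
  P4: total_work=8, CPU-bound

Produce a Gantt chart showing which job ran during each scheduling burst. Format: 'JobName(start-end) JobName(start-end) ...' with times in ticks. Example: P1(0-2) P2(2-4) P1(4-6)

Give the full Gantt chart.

Answer: P1(0-2) P2(2-4) P3(4-6) P4(6-8) P1(8-11) P1(11-13) P2(13-18) P3(18-21) P3(21-23) P4(23-28) P3(28-31) P3(31-33) P3(33-34) P4(34-35)

Derivation:
t=0-2: P1@Q0 runs 2, rem=5, quantum used, demote→Q1. Q0=[P2,P3,P4] Q1=[P1] Q2=[]
t=2-4: P2@Q0 runs 2, rem=5, quantum used, demote→Q1. Q0=[P3,P4] Q1=[P1,P2] Q2=[]
t=4-6: P3@Q0 runs 2, rem=11, quantum used, demote→Q1. Q0=[P4] Q1=[P1,P2,P3] Q2=[]
t=6-8: P4@Q0 runs 2, rem=6, quantum used, demote→Q1. Q0=[] Q1=[P1,P2,P3,P4] Q2=[]
t=8-11: P1@Q1 runs 3, rem=2, I/O yield, promote→Q0. Q0=[P1] Q1=[P2,P3,P4] Q2=[]
t=11-13: P1@Q0 runs 2, rem=0, completes. Q0=[] Q1=[P2,P3,P4] Q2=[]
t=13-18: P2@Q1 runs 5, rem=0, completes. Q0=[] Q1=[P3,P4] Q2=[]
t=18-21: P3@Q1 runs 3, rem=8, I/O yield, promote→Q0. Q0=[P3] Q1=[P4] Q2=[]
t=21-23: P3@Q0 runs 2, rem=6, quantum used, demote→Q1. Q0=[] Q1=[P4,P3] Q2=[]
t=23-28: P4@Q1 runs 5, rem=1, quantum used, demote→Q2. Q0=[] Q1=[P3] Q2=[P4]
t=28-31: P3@Q1 runs 3, rem=3, I/O yield, promote→Q0. Q0=[P3] Q1=[] Q2=[P4]
t=31-33: P3@Q0 runs 2, rem=1, quantum used, demote→Q1. Q0=[] Q1=[P3] Q2=[P4]
t=33-34: P3@Q1 runs 1, rem=0, completes. Q0=[] Q1=[] Q2=[P4]
t=34-35: P4@Q2 runs 1, rem=0, completes. Q0=[] Q1=[] Q2=[]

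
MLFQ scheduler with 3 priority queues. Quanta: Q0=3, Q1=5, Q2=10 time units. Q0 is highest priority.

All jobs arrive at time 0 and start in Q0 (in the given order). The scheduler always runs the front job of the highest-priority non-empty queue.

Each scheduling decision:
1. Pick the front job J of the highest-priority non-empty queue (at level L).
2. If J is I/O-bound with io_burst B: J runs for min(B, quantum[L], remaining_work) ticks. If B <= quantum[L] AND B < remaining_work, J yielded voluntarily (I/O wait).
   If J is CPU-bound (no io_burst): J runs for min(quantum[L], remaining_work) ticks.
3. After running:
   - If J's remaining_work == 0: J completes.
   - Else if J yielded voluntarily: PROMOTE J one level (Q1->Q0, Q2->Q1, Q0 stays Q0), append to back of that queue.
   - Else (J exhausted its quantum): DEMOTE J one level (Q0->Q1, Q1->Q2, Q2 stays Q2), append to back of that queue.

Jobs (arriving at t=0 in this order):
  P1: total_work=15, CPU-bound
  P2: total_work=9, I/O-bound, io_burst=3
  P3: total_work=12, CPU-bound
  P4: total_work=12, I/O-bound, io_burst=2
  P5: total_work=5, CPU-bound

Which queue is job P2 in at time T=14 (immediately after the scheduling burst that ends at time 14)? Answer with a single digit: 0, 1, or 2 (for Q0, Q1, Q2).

t=0-3: P1@Q0 runs 3, rem=12, quantum used, demote→Q1. Q0=[P2,P3,P4,P5] Q1=[P1] Q2=[]
t=3-6: P2@Q0 runs 3, rem=6, I/O yield, promote→Q0. Q0=[P3,P4,P5,P2] Q1=[P1] Q2=[]
t=6-9: P3@Q0 runs 3, rem=9, quantum used, demote→Q1. Q0=[P4,P5,P2] Q1=[P1,P3] Q2=[]
t=9-11: P4@Q0 runs 2, rem=10, I/O yield, promote→Q0. Q0=[P5,P2,P4] Q1=[P1,P3] Q2=[]
t=11-14: P5@Q0 runs 3, rem=2, quantum used, demote→Q1. Q0=[P2,P4] Q1=[P1,P3,P5] Q2=[]
t=14-17: P2@Q0 runs 3, rem=3, I/O yield, promote→Q0. Q0=[P4,P2] Q1=[P1,P3,P5] Q2=[]
t=17-19: P4@Q0 runs 2, rem=8, I/O yield, promote→Q0. Q0=[P2,P4] Q1=[P1,P3,P5] Q2=[]
t=19-22: P2@Q0 runs 3, rem=0, completes. Q0=[P4] Q1=[P1,P3,P5] Q2=[]
t=22-24: P4@Q0 runs 2, rem=6, I/O yield, promote→Q0. Q0=[P4] Q1=[P1,P3,P5] Q2=[]
t=24-26: P4@Q0 runs 2, rem=4, I/O yield, promote→Q0. Q0=[P4] Q1=[P1,P3,P5] Q2=[]
t=26-28: P4@Q0 runs 2, rem=2, I/O yield, promote→Q0. Q0=[P4] Q1=[P1,P3,P5] Q2=[]
t=28-30: P4@Q0 runs 2, rem=0, completes. Q0=[] Q1=[P1,P3,P5] Q2=[]
t=30-35: P1@Q1 runs 5, rem=7, quantum used, demote→Q2. Q0=[] Q1=[P3,P5] Q2=[P1]
t=35-40: P3@Q1 runs 5, rem=4, quantum used, demote→Q2. Q0=[] Q1=[P5] Q2=[P1,P3]
t=40-42: P5@Q1 runs 2, rem=0, completes. Q0=[] Q1=[] Q2=[P1,P3]
t=42-49: P1@Q2 runs 7, rem=0, completes. Q0=[] Q1=[] Q2=[P3]
t=49-53: P3@Q2 runs 4, rem=0, completes. Q0=[] Q1=[] Q2=[]

Answer: 0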